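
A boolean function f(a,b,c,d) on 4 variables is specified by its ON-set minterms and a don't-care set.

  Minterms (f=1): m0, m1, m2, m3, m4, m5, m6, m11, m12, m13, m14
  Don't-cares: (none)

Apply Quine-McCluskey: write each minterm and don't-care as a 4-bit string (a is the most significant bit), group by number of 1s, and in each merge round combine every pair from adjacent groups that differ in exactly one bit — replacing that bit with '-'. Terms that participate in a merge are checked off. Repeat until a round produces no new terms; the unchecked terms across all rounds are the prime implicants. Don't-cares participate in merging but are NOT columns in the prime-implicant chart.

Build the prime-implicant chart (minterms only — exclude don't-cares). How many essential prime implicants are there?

Round 0: 0000✓ 0001✓ 0010✓ 0011✓ 0100✓ 0101✓ 0110✓ 1011✓ 1100✓ 1101✓ 1110✓
Round 1: -011 -100✓ -101✓ -110✓ 0-00✓ 0-01✓ 0-10✓ 00-0✓ 00-1✓ 000-✓ 001-✓ 01-0✓ 010-✓ 11-0✓ 110-✓
Round 2: -1-0 -10- 0--0 0-0- 00--
PIs = {-011, -1-0, -10-, 0--0, 0-0-, 00--}
Coverage chart:
  m0: 0--0,0-0-,00--
  m1: 0-0-,00--
  m2: 0--0,00--
  m3: -011,00--
  m4: -1-0,-10-,0--0,0-0-
  m5: -10-,0-0-
  m6: -1-0,0--0
  m11: -011 ←essential
  m12: -1-0,-10-
  m13: -10- ←essential
  m14: -1-0 ←essential
Essential: -011, -1-0, -10-

3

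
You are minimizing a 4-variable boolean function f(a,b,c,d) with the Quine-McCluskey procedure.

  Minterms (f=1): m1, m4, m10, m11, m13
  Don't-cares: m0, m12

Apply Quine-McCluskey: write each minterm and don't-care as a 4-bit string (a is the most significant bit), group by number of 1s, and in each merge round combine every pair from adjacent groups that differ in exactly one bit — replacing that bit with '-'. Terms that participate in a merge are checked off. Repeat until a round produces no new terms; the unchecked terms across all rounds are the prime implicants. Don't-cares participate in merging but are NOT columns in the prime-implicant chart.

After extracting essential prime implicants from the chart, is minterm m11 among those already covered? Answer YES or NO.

YES

[col 0] 0000*, 0001*, 0100*, 1010*, 1011*, 1100*, 1101*
[col 1] -100, 0-00, 000-, 101-, 110-
Prime implicants: -100, 0-00, 000-, 101-, 110-
PI chart (minterm → PIs covering it):
  1 | 000-  (sole → essential)
  4 | -100,0-00
  10 | 101-  (sole → essential)
  11 | 101-  (sole → essential)
  13 | 110-  (sole → essential)
Essential prime implicants: 000-, 101-, 110-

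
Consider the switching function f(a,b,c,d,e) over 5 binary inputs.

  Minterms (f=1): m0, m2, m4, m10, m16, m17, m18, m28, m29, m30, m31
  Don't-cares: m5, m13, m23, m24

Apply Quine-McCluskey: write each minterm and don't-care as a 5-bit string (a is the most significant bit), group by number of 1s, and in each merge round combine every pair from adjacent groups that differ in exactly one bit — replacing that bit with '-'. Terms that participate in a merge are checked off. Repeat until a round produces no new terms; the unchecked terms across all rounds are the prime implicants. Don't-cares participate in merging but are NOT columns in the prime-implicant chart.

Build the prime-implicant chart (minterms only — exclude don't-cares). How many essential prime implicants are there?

4

[col 0] 00000*, 00010*, 00100*, 00101*, 01010*, 01101*, 10000*, 10001*, 10010*, 10111*, 11000*, 11100*, 11101*, 11110*, 11111*
[col 1] -0000*, -0010*, -1101, 0-010, 0-101, 00-00, 000-0*, 0010-, 1-000, 1-111, 100-0*, 1000-, 11-00, 111-0*, 111-1*, 1110-*, 1111-*
[col 2] -00-0, 111--
Prime implicants: -00-0, -1101, 0-010, 0-101, 00-00, 0010-, 1-000, 1-111, 1000-, 11-00, 111--
PI chart (minterm → PIs covering it):
  0 | -00-0,00-00
  2 | -00-0,0-010
  4 | 00-00,0010-
  10 | 0-010  (sole → essential)
  16 | -00-0,1-000,1000-
  17 | 1000-  (sole → essential)
  18 | -00-0  (sole → essential)
  28 | 11-00,111--
  29 | -1101,111--
  30 | 111--  (sole → essential)
  31 | 1-111,111--
Essential prime implicants: -00-0, 0-010, 1000-, 111--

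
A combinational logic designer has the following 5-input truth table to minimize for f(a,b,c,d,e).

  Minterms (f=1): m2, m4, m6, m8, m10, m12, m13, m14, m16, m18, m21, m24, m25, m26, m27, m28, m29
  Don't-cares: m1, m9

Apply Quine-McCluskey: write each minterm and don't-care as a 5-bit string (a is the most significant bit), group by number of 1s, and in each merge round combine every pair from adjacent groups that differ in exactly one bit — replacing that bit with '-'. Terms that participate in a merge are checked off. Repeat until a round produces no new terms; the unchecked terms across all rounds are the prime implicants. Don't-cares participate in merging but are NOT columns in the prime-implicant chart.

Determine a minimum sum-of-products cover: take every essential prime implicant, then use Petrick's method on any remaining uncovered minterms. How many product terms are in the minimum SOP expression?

[col 0] 00001*, 00010*, 00100*, 00110*, 01000*, 01001*, 01010*, 01100*, 01101*, 01110*, 10000*, 10010*, 10101*, 11000*, 11001*, 11010*, 11011*, 11100*, 11101*
[col 1] -0010*, -1000*, -1001*, -1010*, -1100*, -1101*, 0-001, 0-010*, 0-100*, 0-110*, 00-10*, 001-0*, 01-00*, 01-01*, 01-10*, 010-0*, 0100-*, 011-0*, 0110-*, 1-000*, 1-010*, 1-101, 100-0*, 11-00*, 11-01*, 110-0*, 110-1*, 1100-*, 1101-*, 1110-*
[col 2] --010, -1-00*, -1-01*, -10-0, -100-*, -110-*, 0--10, 0-1-0, 01--0, 01-0-*, 1-0-0, 11-0-*, 110--
[col 3] -1-0-
Prime implicants: --010, -1-0-, -10-0, 0--10, 0-001, 0-1-0, 01--0, 1-0-0, 1-101, 110--
PI chart (minterm → PIs covering it):
  2 | --010,0--10
  4 | 0-1-0  (sole → essential)
  6 | 0--10,0-1-0
  8 | -1-0-,-10-0,01--0
  10 | --010,-10-0,0--10,01--0
  12 | -1-0-,0-1-0,01--0
  13 | -1-0-  (sole → essential)
  14 | 0--10,0-1-0,01--0
  16 | 1-0-0  (sole → essential)
  18 | --010,1-0-0
  21 | 1-101  (sole → essential)
  24 | -1-0-,-10-0,1-0-0,110--
  25 | -1-0-,110--
  26 | --010,-10-0,1-0-0,110--
  27 | 110--  (sole → essential)
  28 | -1-0-  (sole → essential)
  29 | -1-0-,1-101
Essential prime implicants: -1-0-, 0-1-0, 1-0-0, 1-101, 110--
Petrick residual → --010
Minimum SOP uses 6 PIs: c'de' + bd' + a'ce' + ac'e' + acd'e + abc'

6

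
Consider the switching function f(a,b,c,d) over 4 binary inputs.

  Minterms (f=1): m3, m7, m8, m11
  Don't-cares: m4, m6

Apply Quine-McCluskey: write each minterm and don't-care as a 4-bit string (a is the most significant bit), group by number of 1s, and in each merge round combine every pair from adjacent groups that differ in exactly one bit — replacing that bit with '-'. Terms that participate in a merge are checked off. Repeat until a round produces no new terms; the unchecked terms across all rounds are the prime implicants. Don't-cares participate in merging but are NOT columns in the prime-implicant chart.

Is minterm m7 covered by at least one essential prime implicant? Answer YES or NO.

NO

[col 0] 0011*, 0100*, 0110*, 0111*, 1000, 1011*
[col 1] -011, 0-11, 01-0, 011-
Prime implicants: -011, 0-11, 01-0, 011-, 1000
PI chart (minterm → PIs covering it):
  3 | -011,0-11
  7 | 0-11,011-
  8 | 1000  (sole → essential)
  11 | -011  (sole → essential)
Essential prime implicants: -011, 1000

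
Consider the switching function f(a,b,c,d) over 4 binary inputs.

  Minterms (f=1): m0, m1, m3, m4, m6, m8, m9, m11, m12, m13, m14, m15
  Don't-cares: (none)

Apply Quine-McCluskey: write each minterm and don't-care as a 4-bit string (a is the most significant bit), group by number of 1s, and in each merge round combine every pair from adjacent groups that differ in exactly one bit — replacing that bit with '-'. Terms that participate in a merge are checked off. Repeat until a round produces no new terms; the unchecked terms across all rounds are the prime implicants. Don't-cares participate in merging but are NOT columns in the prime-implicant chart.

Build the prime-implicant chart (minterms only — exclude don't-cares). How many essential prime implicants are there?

2

Round 0: 0000✓ 0001✓ 0011✓ 0100✓ 0110✓ 1000✓ 1001✓ 1011✓ 1100✓ 1101✓ 1110✓ 1111✓
Round 1: -000✓ -001✓ -011✓ -100✓ -110✓ 0-00✓ 00-1✓ 000-✓ 01-0✓ 1-00✓ 1-01✓ 1-11✓ 10-1✓ 100-✓ 11-0✓ 11-1✓ 110-✓ 111-✓
Round 2: --00 -0-1 -00- -1-0 1--1 1-0- 11--
PIs = {--00, -0-1, -00-, -1-0, 1--1, 1-0-, 11--}
Coverage chart:
  m0: --00,-00-
  m1: -0-1,-00-
  m3: -0-1 ←essential
  m4: --00,-1-0
  m6: -1-0 ←essential
  m8: --00,-00-,1-0-
  m9: -0-1,-00-,1--1,1-0-
  m11: -0-1,1--1
  m12: --00,-1-0,1-0-,11--
  m13: 1--1,1-0-,11--
  m14: -1-0,11--
  m15: 1--1,11--
Essential: -0-1, -1-0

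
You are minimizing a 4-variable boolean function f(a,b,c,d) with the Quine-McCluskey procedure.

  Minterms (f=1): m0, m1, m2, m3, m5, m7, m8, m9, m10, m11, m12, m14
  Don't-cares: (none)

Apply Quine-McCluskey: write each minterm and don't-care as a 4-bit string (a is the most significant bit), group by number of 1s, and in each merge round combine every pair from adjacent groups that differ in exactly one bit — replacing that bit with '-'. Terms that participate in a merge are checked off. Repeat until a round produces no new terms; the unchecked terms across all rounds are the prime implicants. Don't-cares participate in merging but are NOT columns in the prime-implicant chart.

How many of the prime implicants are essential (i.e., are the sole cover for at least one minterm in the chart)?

3

size-2^0 implicants → 0000(✓)  0001(✓)  0010(✓)  0011(✓)  0101(✓)  0111(✓)  1000(✓)  1001(✓)  1010(✓)  1011(✓)  1100(✓)  1110(✓)
size-2^1 implicants → -000(✓)  -001(✓)  -010(✓)  -011(✓)  0-01(✓)  0-11(✓)  00-0(✓)  00-1(✓)  000-(✓)  001-(✓)  01-1(✓)  1-00(✓)  1-10(✓)  10-0(✓)  10-1(✓)  100-(✓)  101-(✓)  11-0(✓)
size-2^2 implicants → -0-0(✓)  -0-1(✓)  -00-(✓)  -01-(✓)  0--1  00--(✓)  1--0  10--(✓)
size-2^3 implicants → -0--
Unchecked terms (primes): -0--, 0--1, 1--0
Minterm coverage:
  m0 ⊆ -0-- [E]
  m1 ⊆ -0--,0--1
  m2 ⊆ -0-- [E]
  m3 ⊆ -0--,0--1
  m5 ⊆ 0--1 [E]
  m7 ⊆ 0--1 [E]
  m8 ⊆ -0--,1--0
  m9 ⊆ -0-- [E]
  m10 ⊆ -0--,1--0
  m11 ⊆ -0-- [E]
  m12 ⊆ 1--0 [E]
  m14 ⊆ 1--0 [E]
E = {-0--, 0--1, 1--0}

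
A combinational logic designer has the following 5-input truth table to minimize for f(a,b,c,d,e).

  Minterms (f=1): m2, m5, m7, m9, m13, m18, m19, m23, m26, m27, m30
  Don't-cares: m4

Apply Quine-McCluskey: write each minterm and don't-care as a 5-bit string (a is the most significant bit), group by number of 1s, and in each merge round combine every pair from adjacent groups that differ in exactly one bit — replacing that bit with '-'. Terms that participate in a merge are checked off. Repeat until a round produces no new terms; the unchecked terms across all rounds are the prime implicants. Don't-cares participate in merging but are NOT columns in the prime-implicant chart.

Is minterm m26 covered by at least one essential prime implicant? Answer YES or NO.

[col 0] 00010*, 00100*, 00101*, 00111*, 01001*, 01101*, 10010*, 10011*, 10111*, 11010*, 11011*, 11110*
[col 1] -0010, -0111, 0-101, 001-1, 0010-, 01-01, 1-010*, 1-011*, 10-11, 1001-*, 11-10, 1101-*
[col 2] 1-01-
Prime implicants: -0010, -0111, 0-101, 001-1, 0010-, 01-01, 1-01-, 10-11, 11-10
PI chart (minterm → PIs covering it):
  2 | -0010  (sole → essential)
  5 | 0-101,001-1,0010-
  7 | -0111,001-1
  9 | 01-01  (sole → essential)
  13 | 0-101,01-01
  18 | -0010,1-01-
  19 | 1-01-,10-11
  23 | -0111,10-11
  26 | 1-01-,11-10
  27 | 1-01-  (sole → essential)
  30 | 11-10  (sole → essential)
Essential prime implicants: -0010, 01-01, 1-01-, 11-10

YES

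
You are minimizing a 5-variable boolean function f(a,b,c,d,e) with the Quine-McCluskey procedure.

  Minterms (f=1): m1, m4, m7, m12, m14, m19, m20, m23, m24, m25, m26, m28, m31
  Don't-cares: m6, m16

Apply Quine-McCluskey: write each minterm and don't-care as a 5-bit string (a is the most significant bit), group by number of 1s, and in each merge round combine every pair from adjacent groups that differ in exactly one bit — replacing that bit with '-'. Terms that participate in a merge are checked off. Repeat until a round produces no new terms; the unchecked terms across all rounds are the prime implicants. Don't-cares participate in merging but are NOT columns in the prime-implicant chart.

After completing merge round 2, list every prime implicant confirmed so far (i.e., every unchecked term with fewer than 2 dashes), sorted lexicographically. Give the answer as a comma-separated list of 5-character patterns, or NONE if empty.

[col 0] 00001, 00100*, 00110*, 00111*, 01100*, 01110*, 10000*, 10011*, 10100*, 10111*, 11000*, 11001*, 11010*, 11100*, 11111*
[col 1] -0100*, -0111, -1100*, 0-100*, 0-110*, 001-0*, 0011-, 011-0*, 1-000*, 1-100*, 1-111, 10-00*, 10-11, 11-00*, 110-0, 1100-
[col 2] --100, 0-1-0, 1--00
Prime implicants: --100, -0111, 0-1-0, 00001, 0011-, 1--00, 1-111, 10-11, 110-0, 1100-

-0111, 00001, 0011-, 1-111, 10-11, 110-0, 1100-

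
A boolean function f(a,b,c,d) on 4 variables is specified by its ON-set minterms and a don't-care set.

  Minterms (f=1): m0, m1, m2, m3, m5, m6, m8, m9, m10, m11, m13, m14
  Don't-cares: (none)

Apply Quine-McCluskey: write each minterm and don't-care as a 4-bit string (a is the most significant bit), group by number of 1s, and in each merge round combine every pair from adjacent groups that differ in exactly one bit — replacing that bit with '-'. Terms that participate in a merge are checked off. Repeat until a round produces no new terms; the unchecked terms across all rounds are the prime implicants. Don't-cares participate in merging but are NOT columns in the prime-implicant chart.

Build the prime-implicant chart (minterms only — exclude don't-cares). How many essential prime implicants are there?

3

Round 0: 0000✓ 0001✓ 0010✓ 0011✓ 0101✓ 0110✓ 1000✓ 1001✓ 1010✓ 1011✓ 1101✓ 1110✓
Round 1: -000✓ -001✓ -010✓ -011✓ -101✓ -110✓ 0-01✓ 0-10✓ 00-0✓ 00-1✓ 000-✓ 001-✓ 1-01✓ 1-10✓ 10-0✓ 10-1✓ 100-✓ 101-✓
Round 2: --01 --10 -0-0✓ -0-1✓ -00-✓ -01-✓ 00--✓ 10--✓
Round 3: -0--
PIs = {--01, --10, -0--}
Coverage chart:
  m0: -0-- ←essential
  m1: --01,-0--
  m2: --10,-0--
  m3: -0-- ←essential
  m5: --01 ←essential
  m6: --10 ←essential
  m8: -0-- ←essential
  m9: --01,-0--
  m10: --10,-0--
  m11: -0-- ←essential
  m13: --01 ←essential
  m14: --10 ←essential
Essential: --01, --10, -0--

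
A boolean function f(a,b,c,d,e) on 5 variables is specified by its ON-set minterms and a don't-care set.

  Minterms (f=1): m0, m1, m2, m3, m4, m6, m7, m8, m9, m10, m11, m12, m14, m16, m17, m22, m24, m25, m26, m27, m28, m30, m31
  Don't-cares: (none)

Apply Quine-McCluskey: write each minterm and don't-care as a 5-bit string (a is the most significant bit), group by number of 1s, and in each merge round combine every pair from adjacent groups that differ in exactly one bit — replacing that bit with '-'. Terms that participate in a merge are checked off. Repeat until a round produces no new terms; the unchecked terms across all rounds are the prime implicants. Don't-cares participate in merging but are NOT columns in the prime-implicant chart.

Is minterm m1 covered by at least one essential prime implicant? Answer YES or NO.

size-2^0 implicants → 00000(✓)  00001(✓)  00010(✓)  00011(✓)  00100(✓)  00110(✓)  00111(✓)  01000(✓)  01001(✓)  01010(✓)  01011(✓)  01100(✓)  01110(✓)  10000(✓)  10001(✓)  10110(✓)  11000(✓)  11001(✓)  11010(✓)  11011(✓)  11100(✓)  11110(✓)  11111(✓)
size-2^1 implicants → -0000(✓)  -0001(✓)  -0110(✓)  -1000(✓)  -1001(✓)  -1010(✓)  -1011(✓)  -1100(✓)  -1110(✓)  0-000(✓)  0-001(✓)  0-010(✓)  0-011(✓)  0-100(✓)  0-110(✓)  00-00(✓)  00-10(✓)  00-11(✓)  000-0(✓)  000-1(✓)  0000-(✓)  0001-(✓)  001-0(✓)  0011-(✓)  01-00(✓)  01-10(✓)  010-0(✓)  010-1(✓)  0100-(✓)  0101-(✓)  011-0(✓)  1-000(✓)  1-001(✓)  1-110(✓)  1000-(✓)  11-00(✓)  11-10(✓)  11-11(✓)  110-0(✓)  110-1(✓)  1100-(✓)  1101-(✓)  111-0(✓)  1111-(✓)
size-2^2 implicants → --000(✓)  --001(✓)  --110  -000-(✓)  -1-00(✓)  -1-10(✓)  -10-0(✓)  -10-1(✓)  -100-(✓)  -101-(✓)  -11-0(✓)  0--00(✓)  0--10(✓)  0-0-0(✓)  0-0-1(✓)  0-00-(✓)  0-01-(✓)  0-1-0(✓)  00--0(✓)  00-1-  000--(✓)  01--0(✓)  010--(✓)  1-00-(✓)  11--0(✓)  11-1-  110--(✓)
size-2^3 implicants → --00-  -1--0  -10--  0---0  0-0--
Unchecked terms (primes): --00-, --110, -1--0, -10--, 0---0, 0-0--, 00-1-, 11-1-
Minterm coverage:
  m0 ⊆ --00-,0---0,0-0--
  m1 ⊆ --00-,0-0--
  m2 ⊆ 0---0,0-0--,00-1-
  m3 ⊆ 0-0--,00-1-
  m4 ⊆ 0---0 [E]
  m6 ⊆ --110,0---0,00-1-
  m7 ⊆ 00-1- [E]
  m8 ⊆ --00-,-1--0,-10--,0---0,0-0--
  m9 ⊆ --00-,-10--,0-0--
  m10 ⊆ -1--0,-10--,0---0,0-0--
  m11 ⊆ -10--,0-0--
  m12 ⊆ -1--0,0---0
  m14 ⊆ --110,-1--0,0---0
  m16 ⊆ --00- [E]
  m17 ⊆ --00- [E]
  m22 ⊆ --110 [E]
  m24 ⊆ --00-,-1--0,-10--
  m25 ⊆ --00-,-10--
  m26 ⊆ -1--0,-10--,11-1-
  m27 ⊆ -10--,11-1-
  m28 ⊆ -1--0 [E]
  m30 ⊆ --110,-1--0,11-1-
  m31 ⊆ 11-1- [E]
E = {--00-, --110, -1--0, 0---0, 00-1-, 11-1-}

YES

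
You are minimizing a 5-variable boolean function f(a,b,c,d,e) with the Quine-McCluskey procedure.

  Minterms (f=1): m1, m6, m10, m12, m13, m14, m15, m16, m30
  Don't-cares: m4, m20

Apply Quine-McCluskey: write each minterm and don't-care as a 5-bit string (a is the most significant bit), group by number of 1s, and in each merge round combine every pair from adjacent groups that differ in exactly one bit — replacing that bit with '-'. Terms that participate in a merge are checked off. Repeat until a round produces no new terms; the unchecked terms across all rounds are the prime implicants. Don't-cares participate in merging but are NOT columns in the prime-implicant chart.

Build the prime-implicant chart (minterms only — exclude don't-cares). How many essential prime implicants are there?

6

[col 0] 00001, 00100*, 00110*, 01010*, 01100*, 01101*, 01110*, 01111*, 10000*, 10100*, 11110*
[col 1] -0100, -1110, 0-100*, 0-110*, 001-0*, 01-10, 011-0*, 011-1*, 0110-*, 0111-*, 10-00
[col 2] 0-1-0, 011--
Prime implicants: -0100, -1110, 0-1-0, 00001, 01-10, 011--, 10-00
PI chart (minterm → PIs covering it):
  1 | 00001  (sole → essential)
  6 | 0-1-0  (sole → essential)
  10 | 01-10  (sole → essential)
  12 | 0-1-0,011--
  13 | 011--  (sole → essential)
  14 | -1110,0-1-0,01-10,011--
  15 | 011--  (sole → essential)
  16 | 10-00  (sole → essential)
  30 | -1110  (sole → essential)
Essential prime implicants: -1110, 0-1-0, 00001, 01-10, 011--, 10-00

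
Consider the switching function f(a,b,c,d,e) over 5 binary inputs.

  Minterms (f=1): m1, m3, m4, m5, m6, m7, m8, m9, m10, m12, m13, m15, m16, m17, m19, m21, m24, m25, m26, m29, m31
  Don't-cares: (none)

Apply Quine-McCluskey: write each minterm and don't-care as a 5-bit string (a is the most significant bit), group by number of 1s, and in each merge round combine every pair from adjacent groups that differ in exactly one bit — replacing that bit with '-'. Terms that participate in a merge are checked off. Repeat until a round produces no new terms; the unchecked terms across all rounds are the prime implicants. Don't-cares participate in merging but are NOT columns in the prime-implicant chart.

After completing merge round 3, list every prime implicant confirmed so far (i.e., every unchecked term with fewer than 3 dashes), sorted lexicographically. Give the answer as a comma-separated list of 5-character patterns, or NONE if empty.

[col 0] 00001*, 00011*, 00100*, 00101*, 00110*, 00111*, 01000*, 01001*, 01010*, 01100*, 01101*, 01111*, 10000*, 10001*, 10011*, 10101*, 11000*, 11001*, 11010*, 11101*, 11111*
[col 1] -0001*, -0011*, -0101*, -1000*, -1001*, -1010*, -1101*, -1111*, 0-001*, 0-100*, 0-101*, 0-111*, 00-01*, 00-11*, 000-1*, 001-0*, 001-1*, 0010-*, 0011-*, 01-00*, 01-01*, 010-0*, 0100-*, 011-1*, 0110-*, 1-000*, 1-001*, 1-101*, 10-01*, 100-1*, 1000-*, 11-01*, 110-0*, 1100-*, 111-1*
[col 2] --001*, --101*, -0-01*, -00-1, -1-01*, -10-0, -100-, -11-1, 0--01*, 0-1-1, 0-10-, 00--1, 001--, 01-0-, 1--01*, 1-00-
[col 3] ---01
Prime implicants: ---01, -00-1, -10-0, -100-, -11-1, 0-1-1, 0-10-, 00--1, 001--, 01-0-, 1-00-

-00-1, -10-0, -100-, -11-1, 0-1-1, 0-10-, 00--1, 001--, 01-0-, 1-00-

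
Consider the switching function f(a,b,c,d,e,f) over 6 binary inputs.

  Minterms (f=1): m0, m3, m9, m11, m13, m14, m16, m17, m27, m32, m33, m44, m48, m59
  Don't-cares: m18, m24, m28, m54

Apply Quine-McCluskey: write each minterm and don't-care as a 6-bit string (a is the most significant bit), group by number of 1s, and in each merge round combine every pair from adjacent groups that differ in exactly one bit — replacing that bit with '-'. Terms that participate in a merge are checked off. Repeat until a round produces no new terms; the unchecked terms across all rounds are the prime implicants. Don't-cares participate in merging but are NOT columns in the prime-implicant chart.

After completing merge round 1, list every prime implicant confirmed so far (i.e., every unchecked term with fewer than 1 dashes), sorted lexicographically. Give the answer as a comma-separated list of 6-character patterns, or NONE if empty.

Round 0: 000000✓ 000011✓ 001001✓ 001011✓ 001101✓ 001110 010000✓ 010001✓ 010010✓ 011000✓ 011011✓ 011100✓ 100000✓ 100001✓ 101100 110000✓ 110110 111011✓
Round 1: -00000✓ -10000✓ -11011 0-0000✓ 0-1011 00-011 001-01 0010-1 01-000 0100-0 01000- 011-00 1-0000✓ 10000-
Round 2: --0000
PIs = {--0000, -11011, 0-1011, 00-011, 001-01, 0010-1, 001110, 01-000, 0100-0, 01000-, 011-00, 10000-, 101100, 110110}

001110, 101100, 110110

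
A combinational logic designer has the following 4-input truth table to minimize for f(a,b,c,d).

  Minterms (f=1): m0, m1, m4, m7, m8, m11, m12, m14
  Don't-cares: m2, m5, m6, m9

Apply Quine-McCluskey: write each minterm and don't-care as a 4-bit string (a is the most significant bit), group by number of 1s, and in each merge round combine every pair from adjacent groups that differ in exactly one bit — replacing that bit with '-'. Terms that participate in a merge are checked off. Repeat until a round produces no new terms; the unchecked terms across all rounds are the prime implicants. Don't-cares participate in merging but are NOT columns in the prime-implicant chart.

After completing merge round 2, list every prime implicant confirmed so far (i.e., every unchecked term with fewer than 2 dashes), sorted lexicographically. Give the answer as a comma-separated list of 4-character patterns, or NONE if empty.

[col 0] 0000*, 0001*, 0010*, 0100*, 0101*, 0110*, 0111*, 1000*, 1001*, 1011*, 1100*, 1110*
[col 1] -000*, -001*, -100*, -110*, 0-00*, 0-01*, 0-10*, 00-0*, 000-*, 01-0*, 01-1*, 010-*, 011-*, 1-00*, 10-1, 100-*, 11-0*
[col 2] --00, -00-, -1-0, 0--0, 0-0-, 01--
Prime implicants: --00, -00-, -1-0, 0--0, 0-0-, 01--, 10-1

10-1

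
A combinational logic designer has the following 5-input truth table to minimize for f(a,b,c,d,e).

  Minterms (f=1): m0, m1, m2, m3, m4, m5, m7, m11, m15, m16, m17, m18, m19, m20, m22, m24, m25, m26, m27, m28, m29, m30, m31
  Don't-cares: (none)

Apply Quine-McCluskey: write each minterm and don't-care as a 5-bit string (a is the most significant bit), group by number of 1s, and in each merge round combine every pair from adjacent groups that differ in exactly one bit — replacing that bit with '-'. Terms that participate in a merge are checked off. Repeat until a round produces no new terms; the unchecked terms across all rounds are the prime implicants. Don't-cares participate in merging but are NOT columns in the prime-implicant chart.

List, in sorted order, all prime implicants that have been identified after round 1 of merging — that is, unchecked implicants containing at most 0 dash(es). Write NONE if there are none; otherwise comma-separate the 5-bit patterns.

Round 0: 00000✓ 00001✓ 00010✓ 00011✓ 00100✓ 00101✓ 00111✓ 01011✓ 01111✓ 10000✓ 10001✓ 10010✓ 10011✓ 10100✓ 10110✓ 11000✓ 11001✓ 11010✓ 11011✓ 11100✓ 11101✓ 11110✓ 11111✓
Round 1: -0000✓ -0001✓ -0010✓ -0011✓ -0100✓ -1011✓ -1111✓ 0-011✓ 0-111✓ 00-00✓ 00-01✓ 00-11✓ 000-0✓ 000-1✓ 0000-✓ 0001-✓ 001-1✓ 0010-✓ 01-11✓ 1-000✓ 1-001✓ 1-010✓ 1-011✓ 1-100✓ 1-110✓ 10-00✓ 10-10✓ 100-0✓ 100-1✓ 1000-✓ 1001-✓ 101-0✓ 11-00✓ 11-01✓ 11-10✓ 11-11✓ 110-0✓ 110-1✓ 1100-✓ 1101-✓ 111-0✓ 111-1✓ 1110-✓ 1111-✓
Round 2: --011 -0-00 -00-0✓ -00-1✓ -000-✓ -001-✓ -1-11 0--11 00--1 00-0- 000--✓ 1--00✓ 1--10✓ 1-0-0✓ 1-0-1✓ 1-00-✓ 1-01-✓ 1-1-0✓ 10--0✓ 100--✓ 11--0✓ 11--1✓ 11-0-✓ 11-1-✓ 110--✓ 111--✓
Round 3: -00-- 1---0 1-0-- 11---
PIs = {--011, -0-00, -00--, -1-11, 0--11, 00--1, 00-0-, 1---0, 1-0--, 11---}

NONE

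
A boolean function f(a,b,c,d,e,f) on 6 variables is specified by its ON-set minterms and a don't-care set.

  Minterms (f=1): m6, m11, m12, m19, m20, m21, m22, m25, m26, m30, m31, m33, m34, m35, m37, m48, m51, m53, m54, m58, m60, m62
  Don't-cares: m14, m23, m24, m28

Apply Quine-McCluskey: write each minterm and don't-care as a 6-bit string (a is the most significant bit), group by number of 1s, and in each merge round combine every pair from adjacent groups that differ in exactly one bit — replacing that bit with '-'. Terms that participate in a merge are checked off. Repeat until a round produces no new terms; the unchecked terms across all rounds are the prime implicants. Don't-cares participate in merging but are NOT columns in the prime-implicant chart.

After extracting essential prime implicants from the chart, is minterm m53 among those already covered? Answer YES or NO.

[col 0] 000110*, 001011, 001100*, 001110*, 010011*, 010100*, 010101*, 010110*, 010111*, 011000*, 011001*, 011010*, 011100*, 011110*, 011111*, 100001*, 100010*, 100011*, 100101*, 110000, 110011*, 110101*, 110110*, 111010*, 111100*, 111110*
[col 1] -10011, -10101, -10110*, -11010*, -11100*, -11110*, 0-0110*, 0-1100*, 0-1110*, 00-110*, 0011-0*, 01-100*, 01-110*, 01-111*, 010-11, 0101-0*, 0101-1*, 01010-*, 01011-*, 011-00*, 011-10*, 0110-0*, 01100-, 0111-0*, 01111-*, 1-0011, 1-0101, 100-01, 1000-1, 10001-, 11-110*, 111-10*, 1111-0*
[col 2] -1-110, -11-10, -111-0, 0--110, 0-11-0, 01-1-0, 01-11-, 0101--, 011--0
Prime implicants: -1-110, -10011, -10101, -11-10, -111-0, 0--110, 0-11-0, 001011, 01-1-0, 01-11-, 010-11, 0101--, 011--0, 01100-, 1-0011, 1-0101, 100-01, 1000-1, 10001-, 110000
PI chart (minterm → PIs covering it):
  6 | 0--110  (sole → essential)
  11 | 001011  (sole → essential)
  12 | 0-11-0  (sole → essential)
  19 | -10011,010-11
  20 | 01-1-0,0101--
  21 | -10101,0101--
  22 | -1-110,0--110,01-1-0,01-11-,0101--
  25 | 01100-  (sole → essential)
  26 | -11-10,011--0
  30 | -1-110,-11-10,-111-0,0--110,0-11-0,01-1-0,01-11-,011--0
  31 | 01-11-  (sole → essential)
  33 | 100-01,1000-1
  34 | 10001-  (sole → essential)
  35 | 1-0011,1000-1,10001-
  37 | 1-0101,100-01
  48 | 110000  (sole → essential)
  51 | -10011,1-0011
  53 | -10101,1-0101
  54 | -1-110  (sole → essential)
  58 | -11-10  (sole → essential)
  60 | -111-0  (sole → essential)
  62 | -1-110,-11-10,-111-0
Essential prime implicants: -1-110, -11-10, -111-0, 0--110, 0-11-0, 001011, 01-11-, 01100-, 10001-, 110000

NO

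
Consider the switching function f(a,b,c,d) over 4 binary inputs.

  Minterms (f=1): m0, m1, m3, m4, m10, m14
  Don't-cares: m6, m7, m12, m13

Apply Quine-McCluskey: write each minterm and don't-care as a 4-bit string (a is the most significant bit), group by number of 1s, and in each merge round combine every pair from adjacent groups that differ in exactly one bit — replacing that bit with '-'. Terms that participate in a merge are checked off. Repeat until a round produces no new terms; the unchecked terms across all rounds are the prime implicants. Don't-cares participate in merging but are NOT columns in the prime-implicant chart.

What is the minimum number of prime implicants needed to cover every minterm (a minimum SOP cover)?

3

size-2^0 implicants → 0000(✓)  0001(✓)  0011(✓)  0100(✓)  0110(✓)  0111(✓)  1010(✓)  1100(✓)  1101(✓)  1110(✓)
size-2^1 implicants → -100(✓)  -110(✓)  0-00  0-11  00-1  000-  01-0(✓)  011-  1-10  11-0(✓)  110-
size-2^2 implicants → -1-0
Unchecked terms (primes): -1-0, 0-00, 0-11, 00-1, 000-, 011-, 1-10, 110-
Minterm coverage:
  m0 ⊆ 0-00,000-
  m1 ⊆ 00-1,000-
  m3 ⊆ 0-11,00-1
  m4 ⊆ -1-0,0-00
  m10 ⊆ 1-10 [E]
  m14 ⊆ -1-0,1-10
E = {1-10}
Petrick residual → 0-00, 00-1
Cover = a'c'd' + a'b'd + acd'  |cover|=3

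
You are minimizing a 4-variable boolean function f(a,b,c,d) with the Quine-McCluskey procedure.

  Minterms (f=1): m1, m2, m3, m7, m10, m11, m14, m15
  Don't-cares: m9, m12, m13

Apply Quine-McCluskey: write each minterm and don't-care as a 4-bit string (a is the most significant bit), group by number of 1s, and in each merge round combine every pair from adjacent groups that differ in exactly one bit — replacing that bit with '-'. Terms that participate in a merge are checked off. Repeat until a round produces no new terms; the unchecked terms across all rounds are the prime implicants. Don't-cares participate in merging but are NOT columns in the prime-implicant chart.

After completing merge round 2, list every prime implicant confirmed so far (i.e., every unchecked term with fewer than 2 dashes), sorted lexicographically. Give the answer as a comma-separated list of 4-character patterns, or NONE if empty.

size-2^0 implicants → 0001(✓)  0010(✓)  0011(✓)  0111(✓)  1001(✓)  1010(✓)  1011(✓)  1100(✓)  1101(✓)  1110(✓)  1111(✓)
size-2^1 implicants → -001(✓)  -010(✓)  -011(✓)  -111(✓)  0-11(✓)  00-1(✓)  001-(✓)  1-01(✓)  1-10(✓)  1-11(✓)  10-1(✓)  101-(✓)  11-0(✓)  11-1(✓)  110-(✓)  111-(✓)
size-2^2 implicants → --11  -0-1  -01-  1--1  1-1-  11--
Unchecked terms (primes): --11, -0-1, -01-, 1--1, 1-1-, 11--

NONE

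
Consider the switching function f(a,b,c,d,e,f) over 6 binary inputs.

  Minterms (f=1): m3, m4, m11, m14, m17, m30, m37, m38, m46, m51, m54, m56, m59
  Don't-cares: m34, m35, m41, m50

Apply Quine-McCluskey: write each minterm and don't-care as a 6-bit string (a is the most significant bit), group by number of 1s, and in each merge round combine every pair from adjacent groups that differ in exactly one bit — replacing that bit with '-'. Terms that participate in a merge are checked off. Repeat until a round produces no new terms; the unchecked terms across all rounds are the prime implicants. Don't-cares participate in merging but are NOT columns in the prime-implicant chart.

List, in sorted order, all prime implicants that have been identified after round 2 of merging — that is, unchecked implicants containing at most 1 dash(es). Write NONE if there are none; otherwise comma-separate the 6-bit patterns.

size-2^0 implicants → 000011(✓)  000100  001011(✓)  001110(✓)  010001  011110(✓)  100010(✓)  100011(✓)  100101  100110(✓)  101001  101110(✓)  110010(✓)  110011(✓)  110110(✓)  111000  111011(✓)
size-2^1 implicants → -00011  -01110  0-1110  00-011  1-0010(✓)  1-0011(✓)  1-0110(✓)  10-110  100-10(✓)  10001-(✓)  11-011  110-10(✓)  11001-(✓)
size-2^2 implicants → 1-0-10  1-001-
Unchecked terms (primes): -00011, -01110, 0-1110, 00-011, 000100, 010001, 1-0-10, 1-001-, 10-110, 100101, 101001, 11-011, 111000

-00011, -01110, 0-1110, 00-011, 000100, 010001, 10-110, 100101, 101001, 11-011, 111000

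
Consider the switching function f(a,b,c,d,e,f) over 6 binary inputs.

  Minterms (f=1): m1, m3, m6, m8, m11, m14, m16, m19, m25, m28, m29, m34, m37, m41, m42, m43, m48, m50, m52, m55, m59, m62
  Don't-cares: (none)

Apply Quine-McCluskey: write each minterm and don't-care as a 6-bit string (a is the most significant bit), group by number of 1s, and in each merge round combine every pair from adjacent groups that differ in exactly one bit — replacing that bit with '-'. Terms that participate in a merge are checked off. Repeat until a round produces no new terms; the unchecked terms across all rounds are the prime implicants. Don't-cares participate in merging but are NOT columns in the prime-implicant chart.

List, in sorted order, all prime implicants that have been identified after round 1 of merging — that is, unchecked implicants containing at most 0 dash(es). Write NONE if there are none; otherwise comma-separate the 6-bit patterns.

size-2^0 implicants → 000001(✓)  000011(✓)  000110(✓)  001000  001011(✓)  001110(✓)  010000(✓)  010011(✓)  011001(✓)  011100(✓)  011101(✓)  100010(✓)  100101  101001(✓)  101010(✓)  101011(✓)  110000(✓)  110010(✓)  110100(✓)  110111  111011(✓)  111110
size-2^1 implicants → -01011  -10000  0-0011  00-011  00-110  0000-1  011-01  01110-  1-0010  1-1011  10-010  1010-1  10101-  110-00  1100-0
Unchecked terms (primes): -01011, -10000, 0-0011, 00-011, 00-110, 0000-1, 001000, 011-01, 01110-, 1-0010, 1-1011, 10-010, 100101, 1010-1, 10101-, 110-00, 1100-0, 110111, 111110

001000, 100101, 110111, 111110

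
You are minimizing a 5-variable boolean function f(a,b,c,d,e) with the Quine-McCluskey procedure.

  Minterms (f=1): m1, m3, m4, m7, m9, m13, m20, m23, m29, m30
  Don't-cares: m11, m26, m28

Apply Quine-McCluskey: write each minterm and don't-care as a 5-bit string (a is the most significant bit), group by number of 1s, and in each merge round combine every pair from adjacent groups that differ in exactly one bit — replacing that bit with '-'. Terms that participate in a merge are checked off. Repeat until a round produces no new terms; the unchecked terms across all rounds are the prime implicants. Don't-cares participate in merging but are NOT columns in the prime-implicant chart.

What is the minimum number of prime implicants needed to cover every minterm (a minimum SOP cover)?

[col 0] 00001*, 00011*, 00100*, 00111*, 01001*, 01011*, 01101*, 10100*, 10111*, 11010*, 11100*, 11101*, 11110*
[col 1] -0100, -0111, -1101, 0-001*, 0-011*, 00-11, 000-1*, 01-01, 010-1*, 1-100, 11-10, 111-0, 1110-
[col 2] 0-0-1
Prime implicants: -0100, -0111, -1101, 0-0-1, 00-11, 01-01, 1-100, 11-10, 111-0, 1110-
PI chart (minterm → PIs covering it):
  1 | 0-0-1  (sole → essential)
  3 | 0-0-1,00-11
  4 | -0100  (sole → essential)
  7 | -0111,00-11
  9 | 0-0-1,01-01
  13 | -1101,01-01
  20 | -0100,1-100
  23 | -0111  (sole → essential)
  29 | -1101,1110-
  30 | 11-10,111-0
Essential prime implicants: -0100, -0111, 0-0-1
Petrick residual → -1101, 11-10
Minimum SOP uses 5 PIs: b'cd'e' + b'cde + bcd'e + a'c'e + abde'

5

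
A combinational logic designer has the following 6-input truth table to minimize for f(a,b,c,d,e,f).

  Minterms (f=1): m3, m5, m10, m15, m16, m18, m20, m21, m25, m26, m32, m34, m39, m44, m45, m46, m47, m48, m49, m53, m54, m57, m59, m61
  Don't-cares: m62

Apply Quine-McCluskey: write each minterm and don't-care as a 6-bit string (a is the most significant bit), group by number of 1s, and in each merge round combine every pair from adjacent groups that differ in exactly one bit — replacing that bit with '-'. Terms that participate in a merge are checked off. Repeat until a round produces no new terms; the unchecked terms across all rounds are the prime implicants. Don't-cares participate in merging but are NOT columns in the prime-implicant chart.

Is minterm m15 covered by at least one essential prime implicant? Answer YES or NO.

size-2^0 implicants → 000011  000101(✓)  001010(✓)  001111(✓)  010000(✓)  010010(✓)  010100(✓)  010101(✓)  011001(✓)  011010(✓)  100000(✓)  100010(✓)  100111(✓)  101100(✓)  101101(✓)  101110(✓)  101111(✓)  110000(✓)  110001(✓)  110101(✓)  110110(✓)  111001(✓)  111011(✓)  111101(✓)  111110(✓)
size-2^1 implicants → -01111  -10000  -10101  -11001  0-0101  0-1010  01-010  010-00  0100-0  01010-  1-0000  1-1101  1-1110  10-111  1000-0  1011-0(✓)  1011-1(✓)  10110-(✓)  10111-(✓)  11-001(✓)  11-101(✓)  11-110  110-01(✓)  11000-  111-01(✓)  1110-1
size-2^2 implicants → 1011--  11--01
Unchecked terms (primes): -01111, -10000, -10101, -11001, 0-0101, 0-1010, 000011, 01-010, 010-00, 0100-0, 01010-, 1-0000, 1-1101, 1-1110, 10-111, 1000-0, 1011--, 11--01, 11-110, 11000-, 1110-1
Minterm coverage:
  m3 ⊆ 000011 [E]
  m5 ⊆ 0-0101 [E]
  m10 ⊆ 0-1010 [E]
  m15 ⊆ -01111 [E]
  m16 ⊆ -10000,010-00,0100-0
  m18 ⊆ 01-010,0100-0
  m20 ⊆ 010-00,01010-
  m21 ⊆ -10101,0-0101,01010-
  m25 ⊆ -11001 [E]
  m26 ⊆ 0-1010,01-010
  m32 ⊆ 1-0000,1000-0
  m34 ⊆ 1000-0 [E]
  m39 ⊆ 10-111 [E]
  m44 ⊆ 1011-- [E]
  m45 ⊆ 1-1101,1011--
  m46 ⊆ 1-1110,1011--
  m47 ⊆ -01111,10-111,1011--
  m48 ⊆ -10000,1-0000,11000-
  m49 ⊆ 11--01,11000-
  m53 ⊆ -10101,11--01
  m54 ⊆ 11-110 [E]
  m57 ⊆ -11001,11--01,1110-1
  m59 ⊆ 1110-1 [E]
  m61 ⊆ 1-1101,11--01
E = {-01111, -11001, 0-0101, 0-1010, 000011, 10-111, 1000-0, 1011--, 11-110, 1110-1}

YES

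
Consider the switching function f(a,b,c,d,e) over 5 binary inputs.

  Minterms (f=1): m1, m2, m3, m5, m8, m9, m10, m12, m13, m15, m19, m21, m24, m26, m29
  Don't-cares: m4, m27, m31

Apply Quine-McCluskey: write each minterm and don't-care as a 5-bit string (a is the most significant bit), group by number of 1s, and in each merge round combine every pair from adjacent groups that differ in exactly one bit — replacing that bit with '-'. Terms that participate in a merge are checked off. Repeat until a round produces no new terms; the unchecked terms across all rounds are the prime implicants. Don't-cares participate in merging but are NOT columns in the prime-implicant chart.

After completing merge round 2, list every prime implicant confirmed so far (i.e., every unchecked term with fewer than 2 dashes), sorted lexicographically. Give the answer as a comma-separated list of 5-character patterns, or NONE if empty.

Round 0: 00001✓ 00010✓ 00011✓ 00100✓ 00101✓ 01000✓ 01001✓ 01010✓ 01100✓ 01101✓ 01111✓ 10011✓ 10101✓ 11000✓ 11010✓ 11011✓ 11101✓ 11111✓
Round 1: -0011 -0101✓ -1000✓ -1010✓ -1101✓ -1111✓ 0-001✓ 0-010 0-100✓ 0-101✓ 00-01✓ 000-1 0001- 0010-✓ 01-00✓ 01-01✓ 010-0✓ 0100-✓ 011-1✓ 0110-✓ 1-011 1-101✓ 11-11 110-0✓ 1101- 111-1✓
Round 2: --101 -10-0 -11-1 0--01 0-10- 01-0-
PIs = {--101, -0011, -10-0, -11-1, 0--01, 0-010, 0-10-, 000-1, 0001-, 01-0-, 1-011, 11-11, 1101-}

-0011, 0-010, 000-1, 0001-, 1-011, 11-11, 1101-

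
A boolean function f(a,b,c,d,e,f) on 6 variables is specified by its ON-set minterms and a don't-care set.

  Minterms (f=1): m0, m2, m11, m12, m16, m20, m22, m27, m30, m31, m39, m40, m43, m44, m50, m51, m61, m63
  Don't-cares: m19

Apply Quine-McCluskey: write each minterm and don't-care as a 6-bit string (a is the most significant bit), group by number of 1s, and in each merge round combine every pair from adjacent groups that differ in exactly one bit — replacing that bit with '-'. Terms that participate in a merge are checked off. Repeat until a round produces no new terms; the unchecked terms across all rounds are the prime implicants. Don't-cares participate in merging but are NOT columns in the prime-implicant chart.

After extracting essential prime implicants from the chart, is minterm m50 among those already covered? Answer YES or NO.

YES

size-2^0 implicants → 000000(✓)  000010(✓)  001011(✓)  001100(✓)  010000(✓)  010011(✓)  010100(✓)  010110(✓)  011011(✓)  011110(✓)  011111(✓)  100111  101000(✓)  101011(✓)  101100(✓)  110010(✓)  110011(✓)  111101(✓)  111111(✓)
size-2^1 implicants → -01011  -01100  -10011  -11111  0-0000  0-1011  0000-0  01-011  01-110  010-00  0101-0  011-11  01111-  101-00  11001-  1111-1
Unchecked terms (primes): -01011, -01100, -10011, -11111, 0-0000, 0-1011, 0000-0, 01-011, 01-110, 010-00, 0101-0, 011-11, 01111-, 100111, 101-00, 11001-, 1111-1
Minterm coverage:
  m0 ⊆ 0-0000,0000-0
  m2 ⊆ 0000-0 [E]
  m11 ⊆ -01011,0-1011
  m12 ⊆ -01100 [E]
  m16 ⊆ 0-0000,010-00
  m20 ⊆ 010-00,0101-0
  m22 ⊆ 01-110,0101-0
  m27 ⊆ 0-1011,01-011,011-11
  m30 ⊆ 01-110,01111-
  m31 ⊆ -11111,011-11,01111-
  m39 ⊆ 100111 [E]
  m40 ⊆ 101-00 [E]
  m43 ⊆ -01011 [E]
  m44 ⊆ -01100,101-00
  m50 ⊆ 11001- [E]
  m51 ⊆ -10011,11001-
  m61 ⊆ 1111-1 [E]
  m63 ⊆ -11111,1111-1
E = {-01011, -01100, 0000-0, 100111, 101-00, 11001-, 1111-1}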